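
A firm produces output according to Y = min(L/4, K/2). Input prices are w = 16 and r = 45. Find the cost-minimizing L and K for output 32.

With a fixed-proportions technology, the cost-minimizing bundle uses no slack in either input: L/4 = K/2 = Y.
So L = 4·32 = 128 and K = 2·32 = 64.

L* = 128, K* = 64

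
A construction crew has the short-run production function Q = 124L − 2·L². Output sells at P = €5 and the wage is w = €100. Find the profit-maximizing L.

L* = 26

The marginal product of L is MP_L = 124 − 4L.
A price-taking firm hires until the value of the marginal product equals the wage: P·MP_L = w, so 5·(124 − 4L) = 100.
Then 124 − 4L = 20, giving L = 26.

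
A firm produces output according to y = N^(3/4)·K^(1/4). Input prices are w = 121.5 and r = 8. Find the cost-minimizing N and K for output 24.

Cost minimization requires the marginal rate of technical substitution to equal the input-price ratio: MP_N/MP_K = w/r.
Here MP_N/MP_K = (3/4)·(K/N)/(1/4) = 3·(K/N). Setting this equal to 121.5/8 = 15.1875 gives K = 5.0625N.
Substituting into y = 24: N^(3/4)·(5.0625N)^(1/4) = 24.
Solving, N = 16 and K = 81.

N* = 16, K* = 81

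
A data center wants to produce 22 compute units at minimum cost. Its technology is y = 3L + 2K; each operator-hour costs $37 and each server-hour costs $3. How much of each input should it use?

The inputs are perfect substitutes, so the firm uses whichever has the lower cost per unit of output.
Cost per unit of output via L is w/3 = 37/3; via K it is r/2 = 1.5. K is cheaper.
Producing y = 22 with K alone: L = 0, K = 11.

L* = 0, K* = 11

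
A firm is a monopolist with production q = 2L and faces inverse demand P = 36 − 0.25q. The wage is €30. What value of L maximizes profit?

Marginal revenue from the inverse demand is MR = 36 − 0.5q.
The marginal product is MP_L = 2.
A monopolist hires until marginal revenue product equals the wage: MR·MP_L = w.
(36 − L)·2 = 30, so L = 21.

L* = 21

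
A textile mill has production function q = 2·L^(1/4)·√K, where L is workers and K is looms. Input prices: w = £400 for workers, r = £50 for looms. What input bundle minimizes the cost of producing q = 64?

Cost minimization requires the marginal rate of technical substitution to equal the input-price ratio: MP_L/MP_K = w/r.
Here MP_L/MP_K = (1/4)·(K/L)/(1/2) = 0.5·(K/L). Setting this equal to 400/50 = 8 gives K = 16L.
Substituting into q = 64: 2·L^(1/4)·(16L)^(1/2) = 64.
Solving, L = 16 and K = 256.

L* = 16, K* = 256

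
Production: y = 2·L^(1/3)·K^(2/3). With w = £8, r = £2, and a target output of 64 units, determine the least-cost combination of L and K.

Cost minimization requires the marginal rate of technical substitution to equal the input-price ratio: MP_L/MP_K = w/r.
Here MP_L/MP_K = (1/3)·(K/L)/(2/3) = 0.5·(K/L). Setting this equal to 8/2 = 4 gives K = 8L.
Substituting into y = 64: 2·L^(1/3)·(8L)^(2/3) = 64.
Solving, L = 8 and K = 64.

L* = 8, K* = 64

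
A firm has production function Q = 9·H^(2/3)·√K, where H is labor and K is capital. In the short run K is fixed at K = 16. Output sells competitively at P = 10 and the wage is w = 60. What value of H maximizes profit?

With K = 16, MP_H = (2/3)·9·H^(-1/3)·16^(1/2) = 24·H^(-1/3).
Profit maximization for a price taker requires P·MP_H = w: 10·24·H^(-1/3) = 60.
So H^(-1/3) = 0.25, which gives H = 64.

H* = 64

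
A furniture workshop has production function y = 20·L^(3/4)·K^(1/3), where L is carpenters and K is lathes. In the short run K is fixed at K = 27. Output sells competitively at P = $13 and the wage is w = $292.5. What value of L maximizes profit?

With K = 27, MP_L = (3/4)·20·L^(-1/4)·27^(1/3) = 45·L^(-1/4).
Profit maximization for a price taker requires P·MP_L = w: 13·45·L^(-1/4) = 292.5.
So L^(-1/4) = 0.5, which gives L = 16.

L* = 16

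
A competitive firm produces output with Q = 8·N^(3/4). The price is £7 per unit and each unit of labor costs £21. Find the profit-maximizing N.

N* = 16

MP_N = (3/4)·8·N^(-1/4) = 6·N^(-1/4).
Profit maximization for a price taker requires P·MP_N = w: 7·6·N^(-1/4) = 21.
So N^(-1/4) = 0.5, which gives N = 16.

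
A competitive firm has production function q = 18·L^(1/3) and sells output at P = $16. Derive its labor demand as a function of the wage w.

MP_L = (1/3)·18·L^(-2/3) = 6·L^(-2/3).
Setting P·MP_L = w: 96·L^(-2/3) = w.
Solving for L: L^(-2/3) = w/96, so L = (96/w)^(3/2).

L(w) = (96/w)^(3/2)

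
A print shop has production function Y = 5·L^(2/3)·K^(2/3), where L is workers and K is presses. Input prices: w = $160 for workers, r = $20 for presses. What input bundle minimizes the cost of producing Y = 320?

L* = 8, K* = 64

Cost minimization requires the marginal rate of technical substitution to equal the input-price ratio: MP_L/MP_K = w/r.
Here MP_L/MP_K = (2/3)·(K/L)/(2/3) = (K/L). Setting this equal to 160/20 = 8 gives K = 8L.
Substituting into Y = 320: 5·L^(2/3)·(8L)^(2/3) = 320.
Solving, L = 8 and K = 64.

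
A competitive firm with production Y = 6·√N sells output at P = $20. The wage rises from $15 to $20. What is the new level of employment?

N* = 9

From P·MP_N = w with MP_N = 3·N^(-1/2), the labor demand is N(w) = (60/w)^(2).
At w = 15: N = 16. At w = 20: N = 9.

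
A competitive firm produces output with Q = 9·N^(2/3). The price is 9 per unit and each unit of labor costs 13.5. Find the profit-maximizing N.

MP_N = (2/3)·9·N^(-1/3) = 6·N^(-1/3).
Profit maximization for a price taker requires P·MP_N = w: 9·6·N^(-1/3) = 13.5.
So N^(-1/3) = 0.25, which gives N = 64.

N* = 64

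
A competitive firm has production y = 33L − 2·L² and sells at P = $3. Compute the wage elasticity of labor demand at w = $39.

ε = -0.65

From P·MP_L = w with MP_L = 33 − 4L, labor demand is L(w) = (33 − w/3)/4.
dL/dw = −1/(12) = -1/12.
At w = 39, L = 5, so ε = (dL/dw)·(w/L) = (-1/12)·(39/5) = -0.65.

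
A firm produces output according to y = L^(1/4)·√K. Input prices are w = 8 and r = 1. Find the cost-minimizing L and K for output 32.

L* = 16, K* = 256

Cost minimization requires the marginal rate of technical substitution to equal the input-price ratio: MP_L/MP_K = w/r.
Here MP_L/MP_K = (1/4)·(K/L)/(1/2) = 0.5·(K/L). Setting this equal to 8/1 = 8 gives K = 16L.
Substituting into y = 32: L^(1/4)·(16L)^(1/2) = 32.
Solving, L = 16 and K = 256.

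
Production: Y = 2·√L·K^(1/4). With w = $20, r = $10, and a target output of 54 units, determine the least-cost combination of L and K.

Cost minimization requires the marginal rate of technical substitution to equal the input-price ratio: MP_L/MP_K = w/r.
Here MP_L/MP_K = (1/2)·(K/L)/(1/4) = 2·(K/L). Setting this equal to 20/10 = 2 gives K = L.
Substituting into Y = 54: 2·L^(1/2)·(L)^(1/4) = 54.
Solving, L = 81 and K = 81.

L* = 81, K* = 81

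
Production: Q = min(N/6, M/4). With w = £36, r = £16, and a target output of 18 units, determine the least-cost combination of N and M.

N* = 108, M* = 72

With a fixed-proportions technology, the cost-minimizing bundle uses no slack in either input: N/6 = M/4 = Q.
So N = 6·18 = 108 and M = 4·18 = 72.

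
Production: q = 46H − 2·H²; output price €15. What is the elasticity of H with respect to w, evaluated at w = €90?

From P·MP_H = w with MP_H = 46 − 4H, labor demand is H(w) = (46 − w/15)/4.
dH/dw = −1/(60) = -1/60.
At w = 90, H = 10, so ε = (dH/dw)·(w/H) = (-1/60)·(90/10) = -0.15.

ε = -0.15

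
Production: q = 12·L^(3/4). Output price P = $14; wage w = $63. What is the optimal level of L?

L* = 16

MP_L = (3/4)·12·L^(-1/4) = 9·L^(-1/4).
Profit maximization for a price taker requires P·MP_L = w: 14·9·L^(-1/4) = 63.
So L^(-1/4) = 0.5, which gives L = 16.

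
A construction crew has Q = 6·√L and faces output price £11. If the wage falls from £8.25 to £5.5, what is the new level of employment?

From P·MP_L = w with MP_L = 3·L^(-1/2), the labor demand is L(w) = (33/w)^(2).
At w = 8.25: L = 16. At w = 5.5: L = 36.

L* = 36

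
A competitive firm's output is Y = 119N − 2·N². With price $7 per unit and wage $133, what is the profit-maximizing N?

N* = 25

The marginal product of N is MP_N = 119 − 4N.
A price-taking firm hires until the value of the marginal product equals the wage: P·MP_N = w, so 7·(119 − 4N) = 133.
Then 119 − 4N = 19, giving N = 25.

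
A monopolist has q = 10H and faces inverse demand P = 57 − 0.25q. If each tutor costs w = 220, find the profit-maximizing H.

H* = 7

Marginal revenue from the inverse demand is MR = 57 − 0.5q.
The marginal product is MP_H = 10.
A monopolist hires until marginal revenue product equals the wage: MR·MP_H = w.
(57 − 5H)·10 = 220, so H = 7.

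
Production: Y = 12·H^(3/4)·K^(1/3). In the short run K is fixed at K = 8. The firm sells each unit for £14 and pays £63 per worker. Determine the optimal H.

H* = 256

With K = 8, MP_H = (3/4)·12·H^(-1/4)·8^(1/3) = 18·H^(-1/4).
Profit maximization for a price taker requires P·MP_H = w: 14·18·H^(-1/4) = 63.
So H^(-1/4) = 0.25, which gives H = 256.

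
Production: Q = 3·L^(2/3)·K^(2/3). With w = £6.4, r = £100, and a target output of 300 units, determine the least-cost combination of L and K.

L* = 125, K* = 8

Cost minimization requires the marginal rate of technical substitution to equal the input-price ratio: MP_L/MP_K = w/r.
Here MP_L/MP_K = (2/3)·(K/L)/(2/3) = (K/L). Setting this equal to 6.4/100 = 0.064 gives K = 0.064L.
Substituting into Q = 300: 3·L^(2/3)·(0.064L)^(2/3) = 300.
Solving, L = 125 and K = 8.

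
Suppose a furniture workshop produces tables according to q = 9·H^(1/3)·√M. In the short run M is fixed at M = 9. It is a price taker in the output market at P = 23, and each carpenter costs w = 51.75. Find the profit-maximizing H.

H* = 8

With M = 9, MP_H = (1/3)·9·H^(-2/3)·9^(1/2) = 9·H^(-2/3).
Profit maximization for a price taker requires P·MP_H = w: 23·9·H^(-2/3) = 51.75.
So H^(-2/3) = 0.25, which gives H = 8.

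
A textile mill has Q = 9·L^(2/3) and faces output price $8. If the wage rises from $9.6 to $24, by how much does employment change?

ΔL = -117

From P·MP_L = w with MP_L = 6·L^(-1/3), the labor demand is L(w) = (48/w)^(3).
At w = 9.6: L = 125. At w = 24: L = 8.
ΔL = 8 − 125 = -117.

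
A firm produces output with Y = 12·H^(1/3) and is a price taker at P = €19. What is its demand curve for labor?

MP_H = (1/3)·12·H^(-2/3) = 4·H^(-2/3).
Setting P·MP_H = w: 76·H^(-2/3) = w.
Solving for H: H^(-2/3) = w/76, so H = (76/w)^(3/2).

H(w) = (76/w)^(3/2)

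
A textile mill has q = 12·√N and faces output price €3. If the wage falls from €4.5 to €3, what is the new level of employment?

N* = 36

From P·MP_N = w with MP_N = 6·N^(-1/2), the labor demand is N(w) = (18/w)^(2).
At w = 4.5: N = 16. At w = 3: N = 36.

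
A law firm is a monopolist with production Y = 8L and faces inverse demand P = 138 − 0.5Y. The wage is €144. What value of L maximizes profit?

Marginal revenue from the inverse demand is MR = 138 − Y.
The marginal product is MP_L = 8.
A monopolist hires until marginal revenue product equals the wage: MR·MP_L = w.
(138 − 8L)·8 = 144, so L = 15.

L* = 15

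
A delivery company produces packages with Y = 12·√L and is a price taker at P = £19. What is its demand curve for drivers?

MP_L = (1/2)·12·L^(-1/2) = 6·L^(-1/2).
Setting P·MP_L = w: 114·L^(-1/2) = w.
Solving for L: L^(-1/2) = w/114, so L = (114/w)^(2).

L(w) = 12996/w²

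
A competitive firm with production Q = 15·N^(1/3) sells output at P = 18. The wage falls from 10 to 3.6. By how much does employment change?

ΔN = 98

From P·MP_N = w with MP_N = 5·N^(-2/3), the labor demand is N(w) = (90/w)^(3/2).
At w = 10: N = 27. At w = 3.6: N = 125.
ΔN = 125 − 27 = 98.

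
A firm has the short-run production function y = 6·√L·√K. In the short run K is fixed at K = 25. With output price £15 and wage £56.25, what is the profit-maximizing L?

With K = 25, MP_L = (1/2)·6·L^(-1/2)·25^(1/2) = 15·L^(-1/2).
Profit maximization for a price taker requires P·MP_L = w: 15·15·L^(-1/2) = 56.25.
So L^(-1/2) = 0.25, which gives L = 16.

L* = 16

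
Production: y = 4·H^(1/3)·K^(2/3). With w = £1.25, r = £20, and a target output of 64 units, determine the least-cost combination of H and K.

Cost minimization requires the marginal rate of technical substitution to equal the input-price ratio: MP_H/MP_K = w/r.
Here MP_H/MP_K = (1/3)·(K/H)/(2/3) = 0.5·(K/H). Setting this equal to 1.25/20 = 0.0625 gives K = 0.125H.
Substituting into y = 64: 4·H^(1/3)·(0.125H)^(2/3) = 64.
Solving, H = 64 and K = 8.

H* = 64, K* = 8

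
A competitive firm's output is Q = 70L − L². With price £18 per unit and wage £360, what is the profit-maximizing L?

The marginal product of L is MP_L = 70 − 2L.
A price-taking firm hires until the value of the marginal product equals the wage: P·MP_L = w, so 18·(70 − 2L) = 360.
Then 70 − 2L = 20, giving L = 25.

L* = 25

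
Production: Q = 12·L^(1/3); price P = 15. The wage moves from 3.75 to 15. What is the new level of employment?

L* = 8

From P·MP_L = w with MP_L = 4·L^(-2/3), the labor demand is L(w) = (60/w)^(3/2).
At w = 3.75: L = 64. At w = 15: L = 8.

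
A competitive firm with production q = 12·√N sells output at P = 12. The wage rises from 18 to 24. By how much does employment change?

ΔN = -7

From P·MP_N = w with MP_N = 6·N^(-1/2), the labor demand is N(w) = (72/w)^(2).
At w = 18: N = 16. At w = 24: N = 9.
ΔN = 9 − 16 = -7.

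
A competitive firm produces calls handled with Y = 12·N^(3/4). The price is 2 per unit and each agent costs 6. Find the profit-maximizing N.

N* = 81

MP_N = (3/4)·12·N^(-1/4) = 9·N^(-1/4).
Profit maximization for a price taker requires P·MP_N = w: 2·9·N^(-1/4) = 6.
So N^(-1/4) = 1/3, which gives N = 81.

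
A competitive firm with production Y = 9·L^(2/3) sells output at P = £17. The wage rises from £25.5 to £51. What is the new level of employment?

L* = 8

From P·MP_L = w with MP_L = 6·L^(-1/3), the labor demand is L(w) = (102/w)^(3).
At w = 25.5: L = 64. At w = 51: L = 8.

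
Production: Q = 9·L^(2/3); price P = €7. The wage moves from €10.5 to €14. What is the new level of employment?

From P·MP_L = w with MP_L = 6·L^(-1/3), the labor demand is L(w) = (42/w)^(3).
At w = 10.5: L = 64. At w = 14: L = 27.

L* = 27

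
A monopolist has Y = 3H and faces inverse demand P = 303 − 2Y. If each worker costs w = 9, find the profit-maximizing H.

Marginal revenue from the inverse demand is MR = 303 − 4Y.
The marginal product is MP_H = 3.
A monopolist hires until marginal revenue product equals the wage: MR·MP_H = w.
(303 − 12H)·3 = 9, so H = 25.

H* = 25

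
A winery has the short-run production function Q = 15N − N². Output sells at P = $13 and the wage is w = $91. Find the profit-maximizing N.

The marginal product of N is MP_N = 15 − 2N.
A price-taking firm hires until the value of the marginal product equals the wage: P·MP_N = w, so 13·(15 − 2N) = 91.
Then 15 − 2N = 7, giving N = 4.

N* = 4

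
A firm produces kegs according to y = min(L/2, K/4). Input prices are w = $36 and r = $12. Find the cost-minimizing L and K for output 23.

L* = 46, K* = 92

With a fixed-proportions technology, the cost-minimizing bundle uses no slack in either input: L/2 = K/4 = y.
So L = 2·23 = 46 and K = 4·23 = 92.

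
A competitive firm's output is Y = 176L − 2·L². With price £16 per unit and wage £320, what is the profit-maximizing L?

L* = 39

The marginal product of L is MP_L = 176 − 4L.
A price-taking firm hires until the value of the marginal product equals the wage: P·MP_L = w, so 16·(176 − 4L) = 320.
Then 176 − 4L = 20, giving L = 39.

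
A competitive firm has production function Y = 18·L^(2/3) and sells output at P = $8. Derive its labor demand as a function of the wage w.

L(w) = 884736/w³

MP_L = (2/3)·18·L^(-1/3) = 12·L^(-1/3).
Setting P·MP_L = w: 96·L^(-1/3) = w.
Solving for L: L^(-1/3) = w/96, so L = (96/w)^(3).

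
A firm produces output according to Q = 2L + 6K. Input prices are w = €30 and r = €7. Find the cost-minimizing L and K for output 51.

The inputs are perfect substitutes, so the firm uses whichever has the lower cost per unit of output.
Cost per unit of output via L is w/2 = 15; via K it is r/6 = 7/6. K is cheaper.
Producing Q = 51 with K alone: L = 0, K = 8.5.

L* = 0, K* = 8.5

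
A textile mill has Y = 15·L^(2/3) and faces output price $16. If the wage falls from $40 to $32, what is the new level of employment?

L* = 125

From P·MP_L = w with MP_L = 10·L^(-1/3), the labor demand is L(w) = (160/w)^(3).
At w = 40: L = 64. At w = 32: L = 125.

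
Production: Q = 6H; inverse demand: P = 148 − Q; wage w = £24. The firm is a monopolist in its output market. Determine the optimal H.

Marginal revenue from the inverse demand is MR = 148 − 2Q.
The marginal product is MP_H = 6.
A monopolist hires until marginal revenue product equals the wage: MR·MP_H = w.
(148 − 12H)·6 = 24, so H = 12.

H* = 12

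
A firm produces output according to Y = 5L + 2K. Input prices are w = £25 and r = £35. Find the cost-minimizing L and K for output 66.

L* = 13.2, K* = 0

The inputs are perfect substitutes, so the firm uses whichever has the lower cost per unit of output.
Cost per unit of output via L is w/5 = 5; via K it is r/2 = 17.5. L is cheaper.
Producing Y = 66 with L alone: L = 13.2, K = 0.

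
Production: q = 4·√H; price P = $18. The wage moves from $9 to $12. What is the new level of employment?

H* = 9

From P·MP_H = w with MP_H = 2·H^(-1/2), the labor demand is H(w) = (36/w)^(2).
At w = 9: H = 16. At w = 12: H = 9.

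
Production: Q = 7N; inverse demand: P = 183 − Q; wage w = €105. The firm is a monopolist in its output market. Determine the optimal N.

Marginal revenue from the inverse demand is MR = 183 − 2Q.
The marginal product is MP_N = 7.
A monopolist hires until marginal revenue product equals the wage: MR·MP_N = w.
(183 − 14N)·7 = 105, so N = 12.

N* = 12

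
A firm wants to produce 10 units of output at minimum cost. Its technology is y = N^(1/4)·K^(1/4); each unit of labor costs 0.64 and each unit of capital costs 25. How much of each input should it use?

N* = 625, K* = 16

Cost minimization requires the marginal rate of technical substitution to equal the input-price ratio: MP_N/MP_K = w/r.
Here MP_N/MP_K = (1/4)·(K/N)/(1/4) = (K/N). Setting this equal to 0.64/25 = 0.0256 gives K = 0.0256N.
Substituting into y = 10: N^(1/4)·(0.0256N)^(1/4) = 10.
Solving, N = 625 and K = 16.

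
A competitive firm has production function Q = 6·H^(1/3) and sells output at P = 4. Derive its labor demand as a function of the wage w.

MP_H = (1/3)·6·H^(-2/3) = 2·H^(-2/3).
Setting P·MP_H = w: 8·H^(-2/3) = w.
Solving for H: H^(-2/3) = w/8, so H = (8/w)^(3/2).

H(w) = (8/w)^(3/2)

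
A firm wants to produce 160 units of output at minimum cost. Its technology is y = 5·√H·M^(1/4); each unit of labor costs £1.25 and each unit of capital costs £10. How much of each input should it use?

H* = 256, M* = 16

Cost minimization requires the marginal rate of technical substitution to equal the input-price ratio: MP_H/MP_M = w/r.
Here MP_H/MP_M = (1/2)·(M/H)/(1/4) = 2·(M/H). Setting this equal to 1.25/10 = 0.125 gives M = 0.0625H.
Substituting into y = 160: 5·H^(1/2)·(0.0625H)^(1/4) = 160.
Solving, H = 256 and M = 16.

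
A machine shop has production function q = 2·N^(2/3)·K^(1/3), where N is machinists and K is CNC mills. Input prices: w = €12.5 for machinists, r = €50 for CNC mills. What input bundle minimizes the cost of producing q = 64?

Cost minimization requires the marginal rate of technical substitution to equal the input-price ratio: MP_N/MP_K = w/r.
Here MP_N/MP_K = (2/3)·(K/N)/(1/3) = 2·(K/N). Setting this equal to 12.5/50 = 0.25 gives K = 0.125N.
Substituting into q = 64: 2·N^(2/3)·(0.125N)^(1/3) = 64.
Solving, N = 64 and K = 8.

N* = 64, K* = 8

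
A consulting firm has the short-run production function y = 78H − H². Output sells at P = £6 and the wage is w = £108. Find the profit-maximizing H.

The marginal product of H is MP_H = 78 − 2H.
A price-taking firm hires until the value of the marginal product equals the wage: P·MP_H = w, so 6·(78 − 2H) = 108.
Then 78 − 2H = 18, giving H = 30.

H* = 30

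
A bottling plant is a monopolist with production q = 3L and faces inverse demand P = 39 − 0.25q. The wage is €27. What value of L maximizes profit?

Marginal revenue from the inverse demand is MR = 39 − 0.5q.
The marginal product is MP_L = 3.
A monopolist hires until marginal revenue product equals the wage: MR·MP_L = w.
(39 − 1.5L)·3 = 27, so L = 20.

L* = 20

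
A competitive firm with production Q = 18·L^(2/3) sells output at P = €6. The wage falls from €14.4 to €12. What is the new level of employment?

From P·MP_L = w with MP_L = 12·L^(-1/3), the labor demand is L(w) = (72/w)^(3).
At w = 14.4: L = 125. At w = 12: L = 216.

L* = 216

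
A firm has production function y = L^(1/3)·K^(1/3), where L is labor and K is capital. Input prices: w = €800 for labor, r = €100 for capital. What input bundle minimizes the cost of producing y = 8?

L* = 8, K* = 64

Cost minimization requires the marginal rate of technical substitution to equal the input-price ratio: MP_L/MP_K = w/r.
Here MP_L/MP_K = (1/3)·(K/L)/(1/3) = (K/L). Setting this equal to 800/100 = 8 gives K = 8L.
Substituting into y = 8: L^(1/3)·(8L)^(1/3) = 8.
Solving, L = 8 and K = 64.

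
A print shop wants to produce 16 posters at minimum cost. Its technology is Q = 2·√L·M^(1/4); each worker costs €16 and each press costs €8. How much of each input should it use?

Cost minimization requires the marginal rate of technical substitution to equal the input-price ratio: MP_L/MP_M = w/r.
Here MP_L/MP_M = (1/2)·(M/L)/(1/4) = 2·(M/L). Setting this equal to 16/8 = 2 gives M = L.
Substituting into Q = 16: 2·L^(1/2)·(L)^(1/4) = 16.
Solving, L = 16 and M = 16.

L* = 16, M* = 16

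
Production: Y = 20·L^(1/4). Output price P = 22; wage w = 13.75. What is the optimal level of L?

L* = 16

MP_L = (1/4)·20·L^(-3/4) = 5·L^(-3/4).
Profit maximization for a price taker requires P·MP_L = w: 22·5·L^(-3/4) = 13.75.
So L^(-3/4) = 0.125, which gives L = 16.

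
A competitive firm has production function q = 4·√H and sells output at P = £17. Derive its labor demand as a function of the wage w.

H(w) = 1156/w²

MP_H = (1/2)·4·H^(-1/2) = 2·H^(-1/2).
Setting P·MP_H = w: 34·H^(-1/2) = w.
Solving for H: H^(-1/2) = w/34, so H = (34/w)^(2).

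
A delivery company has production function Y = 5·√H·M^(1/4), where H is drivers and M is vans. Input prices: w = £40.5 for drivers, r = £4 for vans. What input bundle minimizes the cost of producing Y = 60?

Cost minimization requires the marginal rate of technical substitution to equal the input-price ratio: MP_H/MP_M = w/r.
Here MP_H/MP_M = (1/2)·(M/H)/(1/4) = 2·(M/H). Setting this equal to 40.5/4 = 10.125 gives M = 5.0625H.
Substituting into Y = 60: 5·H^(1/2)·(5.0625H)^(1/4) = 60.
Solving, H = 16 and M = 81.

H* = 16, M* = 81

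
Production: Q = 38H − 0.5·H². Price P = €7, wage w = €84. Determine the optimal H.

H* = 26

The marginal product of H is MP_H = 38 − H.
A price-taking firm hires until the value of the marginal product equals the wage: P·MP_H = w, so 7·(38 − H) = 84.
Then 38 − H = 12, giving H = 26.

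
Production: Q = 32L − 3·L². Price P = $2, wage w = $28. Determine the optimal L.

L* = 3

The marginal product of L is MP_L = 32 − 6L.
A price-taking firm hires until the value of the marginal product equals the wage: P·MP_L = w, so 2·(32 − 6L) = 28.
Then 32 − 6L = 14, giving L = 3.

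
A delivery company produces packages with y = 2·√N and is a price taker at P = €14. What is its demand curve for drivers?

N(w) = 196/w²

MP_N = (1/2)·2·N^(-1/2) = N^(-1/2).
Setting P·MP_N = w: 14·N^(-1/2) = w.
Solving for N: N^(-1/2) = w/14, so N = (14/w)^(2).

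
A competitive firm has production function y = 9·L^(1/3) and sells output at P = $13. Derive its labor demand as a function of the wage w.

MP_L = (1/3)·9·L^(-2/3) = 3·L^(-2/3).
Setting P·MP_L = w: 39·L^(-2/3) = w.
Solving for L: L^(-2/3) = w/39, so L = (39/w)^(3/2).

L(w) = (39/w)^(3/2)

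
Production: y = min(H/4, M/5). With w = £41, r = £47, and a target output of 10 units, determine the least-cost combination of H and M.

With a fixed-proportions technology, the cost-minimizing bundle uses no slack in either input: H/4 = M/5 = y.
So H = 4·10 = 40 and M = 5·10 = 50.

H* = 40, M* = 50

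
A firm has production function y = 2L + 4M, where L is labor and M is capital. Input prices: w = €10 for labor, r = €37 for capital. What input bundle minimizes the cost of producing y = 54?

L* = 27, M* = 0

The inputs are perfect substitutes, so the firm uses whichever has the lower cost per unit of output.
Cost per unit of output via L is w/2 = 5; via M it is r/4 = 9.25. L is cheaper.
Producing y = 54 with L alone: L = 27, M = 0.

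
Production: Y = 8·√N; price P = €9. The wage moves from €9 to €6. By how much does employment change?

From P·MP_N = w with MP_N = 4·N^(-1/2), the labor demand is N(w) = (36/w)^(2).
At w = 9: N = 16. At w = 6: N = 36.
ΔN = 36 − 16 = 20.

ΔN = 20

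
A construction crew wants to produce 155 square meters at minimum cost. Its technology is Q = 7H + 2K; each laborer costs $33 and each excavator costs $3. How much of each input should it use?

The inputs are perfect substitutes, so the firm uses whichever has the lower cost per unit of output.
Cost per unit of output via H is w/7 = 33/7; via K it is r/2 = 1.5. K is cheaper.
Producing Q = 155 with K alone: H = 0, K = 77.5.

H* = 0, K* = 77.5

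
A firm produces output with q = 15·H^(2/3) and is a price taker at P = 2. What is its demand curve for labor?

H(w) = 8000/w³

MP_H = (2/3)·15·H^(-1/3) = 10·H^(-1/3).
Setting P·MP_H = w: 20·H^(-1/3) = w.
Solving for H: H^(-1/3) = w/20, so H = (20/w)^(3).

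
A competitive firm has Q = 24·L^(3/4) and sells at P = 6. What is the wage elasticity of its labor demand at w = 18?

ε = -4

MP_L = (3/4)·24·L^(-1/4), so P·MP_L = w gives 108·L^(-1/4) = w.
Solving, L(w) = (108/w)^(4). This is a constant-elasticity form: L ∝ w^(−4), so ε = −4.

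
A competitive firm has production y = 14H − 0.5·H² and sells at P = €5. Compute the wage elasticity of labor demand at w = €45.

ε = -1.8

From P·MP_H = w with MP_H = 14 − H, labor demand is H(w) = 14 − w/5.
dH/dw = −1/(5) = -0.2.
At w = 45, H = 5, so ε = (dH/dw)·(w/H) = (-0.2)·(45/5) = -1.8.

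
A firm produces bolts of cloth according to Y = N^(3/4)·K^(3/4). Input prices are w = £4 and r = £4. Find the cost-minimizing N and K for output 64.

Cost minimization requires the marginal rate of technical substitution to equal the input-price ratio: MP_N/MP_K = w/r.
Here MP_N/MP_K = (3/4)·(K/N)/(3/4) = (K/N). Setting this equal to 4/4 = 1 gives K = N.
Substituting into Y = 64: N^(3/4)·(N)^(3/4) = 64.
Solving, N = 16 and K = 16.

N* = 16, K* = 16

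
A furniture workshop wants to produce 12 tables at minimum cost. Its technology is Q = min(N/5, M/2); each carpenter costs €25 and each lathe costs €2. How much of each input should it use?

N* = 60, M* = 24

With a fixed-proportions technology, the cost-minimizing bundle uses no slack in either input: N/5 = M/2 = Q.
So N = 5·12 = 60 and M = 2·12 = 24.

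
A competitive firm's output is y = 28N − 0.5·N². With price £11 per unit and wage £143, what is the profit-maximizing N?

N* = 15

The marginal product of N is MP_N = 28 − N.
A price-taking firm hires until the value of the marginal product equals the wage: P·MP_N = w, so 11·(28 − N) = 143.
Then 28 − N = 13, giving N = 15.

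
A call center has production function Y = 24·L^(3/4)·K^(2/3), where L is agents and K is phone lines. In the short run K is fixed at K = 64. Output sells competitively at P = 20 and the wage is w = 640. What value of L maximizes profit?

L* = 6561

With K = 64, MP_L = (3/4)·24·L^(-1/4)·64^(2/3) = 288·L^(-1/4).
Profit maximization for a price taker requires P·MP_L = w: 20·288·L^(-1/4) = 640.
So L^(-1/4) = 1/9, which gives L = 6561.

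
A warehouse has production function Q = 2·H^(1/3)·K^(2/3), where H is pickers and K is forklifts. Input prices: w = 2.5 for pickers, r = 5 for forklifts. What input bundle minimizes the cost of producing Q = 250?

Cost minimization requires the marginal rate of technical substitution to equal the input-price ratio: MP_H/MP_K = w/r.
Here MP_H/MP_K = (1/3)·(K/H)/(2/3) = 0.5·(K/H). Setting this equal to 2.5/5 = 0.5 gives K = H.
Substituting into Q = 250: 2·H^(1/3)·(H)^(2/3) = 250.
Solving, H = 125 and K = 125.

H* = 125, K* = 125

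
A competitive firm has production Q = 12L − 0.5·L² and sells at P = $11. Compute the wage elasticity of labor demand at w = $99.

ε = -3

From P·MP_L = w with MP_L = 12 − L, labor demand is L(w) = 12 − w/11.
dL/dw = −1/(11) = -1/11.
At w = 99, L = 3, so ε = (dL/dw)·(w/L) = (-1/11)·(99/3) = -3.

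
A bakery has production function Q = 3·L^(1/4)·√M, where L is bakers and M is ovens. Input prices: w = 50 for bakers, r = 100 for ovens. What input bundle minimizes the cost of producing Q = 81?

L* = 81, M* = 81

Cost minimization requires the marginal rate of technical substitution to equal the input-price ratio: MP_L/MP_M = w/r.
Here MP_L/MP_M = (1/4)·(M/L)/(1/2) = 0.5·(M/L). Setting this equal to 50/100 = 0.5 gives M = L.
Substituting into Q = 81: 3·L^(1/4)·(L)^(1/2) = 81.
Solving, L = 81 and M = 81.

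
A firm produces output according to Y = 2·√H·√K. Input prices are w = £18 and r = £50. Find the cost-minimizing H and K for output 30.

H* = 25, K* = 9

Cost minimization requires the marginal rate of technical substitution to equal the input-price ratio: MP_H/MP_K = w/r.
Here MP_H/MP_K = (1/2)·(K/H)/(1/2) = (K/H). Setting this equal to 18/50 = 0.36 gives K = 0.36H.
Substituting into Y = 30: 2·H^(1/2)·(0.36H)^(1/2) = 30.
Solving, H = 25 and K = 9.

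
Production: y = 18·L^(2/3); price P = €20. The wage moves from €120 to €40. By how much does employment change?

ΔL = 208

From P·MP_L = w with MP_L = 12·L^(-1/3), the labor demand is L(w) = (240/w)^(3).
At w = 120: L = 8. At w = 40: L = 216.
ΔL = 216 − 8 = 208.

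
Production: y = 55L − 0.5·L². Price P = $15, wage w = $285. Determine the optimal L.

The marginal product of L is MP_L = 55 − L.
A price-taking firm hires until the value of the marginal product equals the wage: P·MP_L = w, so 15·(55 − L) = 285.
Then 55 − L = 19, giving L = 36.

L* = 36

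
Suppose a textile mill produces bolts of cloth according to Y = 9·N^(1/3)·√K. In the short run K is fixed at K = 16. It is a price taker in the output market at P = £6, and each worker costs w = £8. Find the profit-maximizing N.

With K = 16, MP_N = (1/3)·9·N^(-2/3)·16^(1/2) = 12·N^(-2/3).
Profit maximization for a price taker requires P·MP_N = w: 6·12·N^(-2/3) = 8.
So N^(-2/3) = 1/9, which gives N = 27.

N* = 27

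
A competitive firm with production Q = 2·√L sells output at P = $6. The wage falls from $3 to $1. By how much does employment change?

ΔL = 32

From P·MP_L = w with MP_L = L^(-1/2), the labor demand is L(w) = (6/w)^(2).
At w = 3: L = 4. At w = 1: L = 36.
ΔL = 36 − 4 = 32.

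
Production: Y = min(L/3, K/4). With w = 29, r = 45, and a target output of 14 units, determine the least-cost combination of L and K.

With a fixed-proportions technology, the cost-minimizing bundle uses no slack in either input: L/3 = K/4 = Y.
So L = 3·14 = 42 and K = 4·14 = 56.

L* = 42, K* = 56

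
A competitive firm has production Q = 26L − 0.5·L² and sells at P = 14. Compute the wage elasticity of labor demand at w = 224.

From P·MP_L = w with MP_L = 26 − L, labor demand is L(w) = 26 − w/14.
dL/dw = −1/(14) = -1/14.
At w = 224, L = 10, so ε = (dL/dw)·(w/L) = (-1/14)·(224/10) = -1.6.

ε = -1.6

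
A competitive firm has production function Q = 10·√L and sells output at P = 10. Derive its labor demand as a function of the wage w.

MP_L = (1/2)·10·L^(-1/2) = 5·L^(-1/2).
Setting P·MP_L = w: 50·L^(-1/2) = w.
Solving for L: L^(-1/2) = w/50, so L = (50/w)^(2).

L(w) = 2500/w²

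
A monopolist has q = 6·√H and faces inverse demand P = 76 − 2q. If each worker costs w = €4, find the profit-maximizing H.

Marginal revenue from the inverse demand is MR = 76 − 4q.
The marginal product is MP_H = 3·H^(-1/2).
A monopolist hires until marginal revenue product equals the wage: MR·MP_H = w.
At H, q = 6·√H. Substituting and solving: (76 − 24·√H)·3·H^(-1/2) = 4 gives H = 9.

H* = 9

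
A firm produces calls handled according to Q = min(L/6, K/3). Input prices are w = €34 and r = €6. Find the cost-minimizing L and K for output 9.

L* = 54, K* = 27

With a fixed-proportions technology, the cost-minimizing bundle uses no slack in either input: L/6 = K/3 = Q.
So L = 6·9 = 54 and K = 3·9 = 27.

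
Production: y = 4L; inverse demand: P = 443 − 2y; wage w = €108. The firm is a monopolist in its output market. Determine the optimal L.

L* = 26

Marginal revenue from the inverse demand is MR = 443 − 4y.
The marginal product is MP_L = 4.
A monopolist hires until marginal revenue product equals the wage: MR·MP_L = w.
(443 − 16L)·4 = 108, so L = 26.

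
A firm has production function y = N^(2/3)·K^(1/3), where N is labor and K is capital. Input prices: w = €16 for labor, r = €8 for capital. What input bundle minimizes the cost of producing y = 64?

Cost minimization requires the marginal rate of technical substitution to equal the input-price ratio: MP_N/MP_K = w/r.
Here MP_N/MP_K = (2/3)·(K/N)/(1/3) = 2·(K/N). Setting this equal to 16/8 = 2 gives K = N.
Substituting into y = 64: N^(2/3)·(N)^(1/3) = 64.
Solving, N = 64 and K = 64.

N* = 64, K* = 64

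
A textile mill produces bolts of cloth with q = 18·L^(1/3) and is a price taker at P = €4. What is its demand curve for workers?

MP_L = (1/3)·18·L^(-2/3) = 6·L^(-2/3).
Setting P·MP_L = w: 24·L^(-2/3) = w.
Solving for L: L^(-2/3) = w/24, so L = (24/w)^(3/2).

L(w) = (24/w)^(3/2)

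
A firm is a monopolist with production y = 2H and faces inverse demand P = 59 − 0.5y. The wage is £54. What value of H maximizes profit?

H* = 16

Marginal revenue from the inverse demand is MR = 59 − y.
The marginal product is MP_H = 2.
A monopolist hires until marginal revenue product equals the wage: MR·MP_H = w.
(59 − 2H)·2 = 54, so H = 16.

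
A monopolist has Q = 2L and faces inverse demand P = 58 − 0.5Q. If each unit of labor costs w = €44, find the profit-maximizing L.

L* = 18

Marginal revenue from the inverse demand is MR = 58 − Q.
The marginal product is MP_L = 2.
A monopolist hires until marginal revenue product equals the wage: MR·MP_L = w.
(58 − 2L)·2 = 44, so L = 18.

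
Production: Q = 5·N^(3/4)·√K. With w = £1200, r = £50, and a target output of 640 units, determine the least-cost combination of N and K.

Cost minimization requires the marginal rate of technical substitution to equal the input-price ratio: MP_N/MP_K = w/r.
Here MP_N/MP_K = (3/4)·(K/N)/(1/2) = 1.5·(K/N). Setting this equal to 1200/50 = 24 gives K = 16N.
Substituting into Q = 640: 5·N^(3/4)·(16N)^(1/2) = 640.
Solving, N = 16 and K = 256.

N* = 16, K* = 256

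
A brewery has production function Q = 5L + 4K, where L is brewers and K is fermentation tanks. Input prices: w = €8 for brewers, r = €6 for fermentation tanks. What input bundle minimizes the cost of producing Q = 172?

The inputs are perfect substitutes, so the firm uses whichever has the lower cost per unit of output.
Cost per unit of output via L is w/5 = 1.6; via K it is r/4 = 1.5. K is cheaper.
Producing Q = 172 with K alone: L = 0, K = 43.

L* = 0, K* = 43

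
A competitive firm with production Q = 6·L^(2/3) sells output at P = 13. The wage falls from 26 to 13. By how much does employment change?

From P·MP_L = w with MP_L = 4·L^(-1/3), the labor demand is L(w) = (52/w)^(3).
At w = 26: L = 8. At w = 13: L = 64.
ΔL = 64 − 8 = 56.

ΔL = 56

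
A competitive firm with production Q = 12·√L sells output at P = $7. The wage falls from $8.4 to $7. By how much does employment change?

ΔL = 11

From P·MP_L = w with MP_L = 6·L^(-1/2), the labor demand is L(w) = (42/w)^(2).
At w = 8.4: L = 25. At w = 7: L = 36.
ΔL = 36 − 25 = 11.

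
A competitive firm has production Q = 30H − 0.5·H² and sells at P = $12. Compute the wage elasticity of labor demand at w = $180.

From P·MP_H = w with MP_H = 30 − H, labor demand is H(w) = 30 − w/12.
dH/dw = −1/(12) = -1/12.
At w = 180, H = 15, so ε = (dH/dw)·(w/H) = (-1/12)·(180/15) = -1.

ε = -1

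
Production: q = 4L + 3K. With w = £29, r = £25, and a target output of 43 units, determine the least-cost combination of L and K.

L* = 10.75, K* = 0

The inputs are perfect substitutes, so the firm uses whichever has the lower cost per unit of output.
Cost per unit of output via L is w/4 = 7.25; via K it is r/3 = 25/3. L is cheaper.
Producing q = 43 with L alone: L = 10.75, K = 0.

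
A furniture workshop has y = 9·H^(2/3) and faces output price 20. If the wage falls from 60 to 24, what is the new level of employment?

H* = 125

From P·MP_H = w with MP_H = 6·H^(-1/3), the labor demand is H(w) = (120/w)^(3).
At w = 60: H = 8. At w = 24: H = 125.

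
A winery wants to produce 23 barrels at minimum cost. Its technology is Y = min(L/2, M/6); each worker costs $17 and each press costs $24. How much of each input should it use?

L* = 46, M* = 138

With a fixed-proportions technology, the cost-minimizing bundle uses no slack in either input: L/2 = M/6 = Y.
So L = 2·23 = 46 and M = 6·23 = 138.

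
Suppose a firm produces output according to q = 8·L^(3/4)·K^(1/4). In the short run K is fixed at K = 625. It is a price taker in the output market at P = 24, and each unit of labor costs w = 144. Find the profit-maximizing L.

L* = 625

With K = 625, MP_L = (3/4)·8·L^(-1/4)·625^(1/4) = 30·L^(-1/4).
Profit maximization for a price taker requires P·MP_L = w: 24·30·L^(-1/4) = 144.
So L^(-1/4) = 0.2, which gives L = 625.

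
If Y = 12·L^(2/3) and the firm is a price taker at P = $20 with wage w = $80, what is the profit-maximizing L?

L* = 8

MP_L = (2/3)·12·L^(-1/3) = 8·L^(-1/3).
Profit maximization for a price taker requires P·MP_L = w: 20·8·L^(-1/3) = 80.
So L^(-1/3) = 0.5, which gives L = 8.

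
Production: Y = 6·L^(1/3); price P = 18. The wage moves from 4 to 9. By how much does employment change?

ΔL = -19

From P·MP_L = w with MP_L = 2·L^(-2/3), the labor demand is L(w) = (36/w)^(3/2).
At w = 4: L = 27. At w = 9: L = 8.
ΔL = 8 − 27 = -19.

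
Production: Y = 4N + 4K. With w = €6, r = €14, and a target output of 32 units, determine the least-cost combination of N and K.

N* = 8, K* = 0

The inputs are perfect substitutes, so the firm uses whichever has the lower cost per unit of output.
Cost per unit of output via N is w/4 = 1.5; via K it is r/4 = 3.5. N is cheaper.
Producing Y = 32 with N alone: N = 8, K = 0.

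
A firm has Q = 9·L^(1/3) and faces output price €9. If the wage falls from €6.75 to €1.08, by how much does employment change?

ΔL = 117

From P·MP_L = w with MP_L = 3·L^(-2/3), the labor demand is L(w) = (27/w)^(3/2).
At w = 6.75: L = 8. At w = 1.08: L = 125.
ΔL = 125 − 8 = 117.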